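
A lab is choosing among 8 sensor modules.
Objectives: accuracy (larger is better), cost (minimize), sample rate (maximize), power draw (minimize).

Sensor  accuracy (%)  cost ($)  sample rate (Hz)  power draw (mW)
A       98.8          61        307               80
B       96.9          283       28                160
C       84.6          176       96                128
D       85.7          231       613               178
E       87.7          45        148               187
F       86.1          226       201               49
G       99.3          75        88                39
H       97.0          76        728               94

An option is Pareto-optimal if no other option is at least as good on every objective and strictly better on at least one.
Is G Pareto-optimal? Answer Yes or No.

Yes

A: worse on accuracy (98.8 vs 99.3).
B: worse on accuracy (96.9 vs 99.3).
C: worse on accuracy (84.6 vs 99.3).
D: worse on accuracy (85.7 vs 99.3).
E: worse on accuracy (87.7 vs 99.3).
F: worse on accuracy (86.1 vs 99.3).
H: worse on accuracy (97.0 vs 99.3).
No option is at least as good as G on every objective and strictly better on one.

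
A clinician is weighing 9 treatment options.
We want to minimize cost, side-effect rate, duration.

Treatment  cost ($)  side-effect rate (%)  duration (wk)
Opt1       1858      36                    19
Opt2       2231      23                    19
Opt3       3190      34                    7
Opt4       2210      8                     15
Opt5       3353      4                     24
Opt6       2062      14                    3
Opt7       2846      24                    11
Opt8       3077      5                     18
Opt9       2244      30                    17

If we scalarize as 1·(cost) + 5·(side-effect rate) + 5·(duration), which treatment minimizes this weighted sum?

Opt1: 1·1858 + 5·36 + 5·19 = 2133
Opt2: 1·2231 + 5·23 + 5·19 = 2441
Opt3: 1·3190 + 5·34 + 5·7 = 3395
Opt4: 1·2210 + 5·8 + 5·15 = 2325
Opt5: 1·3353 + 5·4 + 5·24 = 3493
Opt6: 1·2062 + 5·14 + 5·3 = 2147
Opt7: 1·2846 + 5·24 + 5·11 = 3021
Opt8: 1·3077 + 5·5 + 5·18 = 3192
Opt9: 1·2244 + 5·30 + 5·17 = 2479
Lowest: Opt1 at 2133.

Opt1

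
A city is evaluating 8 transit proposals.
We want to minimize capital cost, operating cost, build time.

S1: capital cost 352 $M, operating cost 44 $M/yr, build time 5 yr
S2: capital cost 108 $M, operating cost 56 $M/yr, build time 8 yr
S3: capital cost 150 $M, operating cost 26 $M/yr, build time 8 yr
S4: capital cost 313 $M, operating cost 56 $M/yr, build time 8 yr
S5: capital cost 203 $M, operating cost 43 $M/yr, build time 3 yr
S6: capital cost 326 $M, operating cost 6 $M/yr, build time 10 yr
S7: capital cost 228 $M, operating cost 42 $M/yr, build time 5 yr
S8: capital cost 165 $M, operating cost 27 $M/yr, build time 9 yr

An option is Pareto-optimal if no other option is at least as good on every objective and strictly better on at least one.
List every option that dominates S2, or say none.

S1: worse on capital cost (352 vs 108).
S3: worse on capital cost (150 vs 108).
S4: worse on capital cost (313 vs 108).
S5: worse on capital cost (203 vs 108).
S6: worse on capital cost (326 vs 108).
S7: worse on capital cost (228 vs 108).
S8: worse on capital cost (165 vs 108).
No option dominates S2.

none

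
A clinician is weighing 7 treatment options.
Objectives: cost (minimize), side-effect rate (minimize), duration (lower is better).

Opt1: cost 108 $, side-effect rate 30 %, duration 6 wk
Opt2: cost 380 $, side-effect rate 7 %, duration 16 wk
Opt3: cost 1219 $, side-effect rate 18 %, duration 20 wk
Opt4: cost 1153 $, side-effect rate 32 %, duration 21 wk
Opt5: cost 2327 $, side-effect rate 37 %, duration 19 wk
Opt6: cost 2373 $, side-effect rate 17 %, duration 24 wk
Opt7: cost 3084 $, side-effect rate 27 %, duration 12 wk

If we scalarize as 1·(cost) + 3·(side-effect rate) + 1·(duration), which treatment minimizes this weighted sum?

Opt1: 1·108 + 3·30 + 1·6 = 204
Opt2: 1·380 + 3·7 + 1·16 = 417
Opt3: 1·1219 + 3·18 + 1·20 = 1293
Opt4: 1·1153 + 3·32 + 1·21 = 1270
Opt5: 1·2327 + 3·37 + 1·19 = 2457
Opt6: 1·2373 + 3·17 + 1·24 = 2448
Opt7: 1·3084 + 3·27 + 1·12 = 3177
Lowest: Opt1 at 204.

Opt1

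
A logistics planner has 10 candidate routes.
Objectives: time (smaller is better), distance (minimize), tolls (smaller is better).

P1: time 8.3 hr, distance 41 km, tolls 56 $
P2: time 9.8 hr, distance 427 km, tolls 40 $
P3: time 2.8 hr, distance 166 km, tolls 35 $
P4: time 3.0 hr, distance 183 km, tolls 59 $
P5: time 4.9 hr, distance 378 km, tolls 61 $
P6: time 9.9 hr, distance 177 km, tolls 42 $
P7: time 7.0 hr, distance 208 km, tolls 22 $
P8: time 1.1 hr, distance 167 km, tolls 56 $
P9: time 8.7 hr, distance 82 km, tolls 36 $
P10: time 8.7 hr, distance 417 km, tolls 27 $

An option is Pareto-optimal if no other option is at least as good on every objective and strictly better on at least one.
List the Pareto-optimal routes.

P1, P3, P7, P8, P9

P1: not dominated (best distance).
P2: dominated by P3 (time 2.8≤9.8, distance 166≤427, tolls 35≤40).
P3: not dominated.
P4: dominated by P3 (time 2.8≤3.0, distance 166≤183, tolls 35≤59).
P5: dominated by P3 (time 2.8≤4.9, distance 166≤378, tolls 35≤61).
P6: dominated by P3 (time 2.8≤9.9, distance 166≤177, tolls 35≤42).
P7: not dominated (best tolls).
P8: not dominated (best time).
P9: not dominated.
P10: dominated by P7 (time 7.0≤8.7, distance 208≤417, tolls 22≤27).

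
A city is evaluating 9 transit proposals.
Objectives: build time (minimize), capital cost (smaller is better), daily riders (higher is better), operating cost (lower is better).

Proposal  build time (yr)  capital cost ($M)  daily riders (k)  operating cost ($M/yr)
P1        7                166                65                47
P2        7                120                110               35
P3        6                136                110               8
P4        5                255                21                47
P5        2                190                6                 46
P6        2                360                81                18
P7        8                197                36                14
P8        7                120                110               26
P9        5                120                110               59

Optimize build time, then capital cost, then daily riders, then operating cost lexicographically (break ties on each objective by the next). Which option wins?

P5

First minimize build time: best is 2, kept {P5, P6}.
Then minimize capital cost: best is 190, kept {P5}.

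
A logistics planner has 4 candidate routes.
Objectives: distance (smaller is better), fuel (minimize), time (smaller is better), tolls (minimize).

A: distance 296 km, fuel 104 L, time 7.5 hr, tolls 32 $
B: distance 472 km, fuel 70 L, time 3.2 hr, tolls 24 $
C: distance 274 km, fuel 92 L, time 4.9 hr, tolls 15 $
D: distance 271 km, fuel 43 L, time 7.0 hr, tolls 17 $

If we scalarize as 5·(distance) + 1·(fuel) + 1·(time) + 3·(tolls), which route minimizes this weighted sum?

A: 5·296 + 1·104 + 1·7.5 + 3·32 = 1687.5
B: 5·472 + 1·70 + 1·3.2 + 3·24 = 2505.2
C: 5·274 + 1·92 + 1·4.9 + 3·15 = 1511.9
D: 5·271 + 1·43 + 1·7.0 + 3·17 = 1456.0
Lowest: D at 1456.0.

D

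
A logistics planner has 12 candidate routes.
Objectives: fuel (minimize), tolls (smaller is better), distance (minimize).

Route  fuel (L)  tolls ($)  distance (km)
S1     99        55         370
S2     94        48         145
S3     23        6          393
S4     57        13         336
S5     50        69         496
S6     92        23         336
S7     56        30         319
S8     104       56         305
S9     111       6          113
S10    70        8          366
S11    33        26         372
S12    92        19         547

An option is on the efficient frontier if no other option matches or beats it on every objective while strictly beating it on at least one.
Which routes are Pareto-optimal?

S1: dominated by S2 (fuel 94≤99, tolls 48≤55, distance 145≤370).
S2: not dominated.
S3: not dominated (best fuel).
S4: not dominated.
S5: dominated by S3 (fuel 23≤50, tolls 6≤69, distance 393≤496).
S6: dominated by S4 (fuel 57≤92, tolls 13≤23, distance 336≤336).
S7: not dominated.
S8: dominated by S2 (fuel 94≤104, tolls 48≤56, distance 145≤305).
S9: not dominated (best distance).
S10: not dominated.
S11: not dominated.
S12: dominated by S3 (fuel 23≤92, tolls 6≤19, distance 393≤547).

S2, S3, S4, S7, S9, S10, S11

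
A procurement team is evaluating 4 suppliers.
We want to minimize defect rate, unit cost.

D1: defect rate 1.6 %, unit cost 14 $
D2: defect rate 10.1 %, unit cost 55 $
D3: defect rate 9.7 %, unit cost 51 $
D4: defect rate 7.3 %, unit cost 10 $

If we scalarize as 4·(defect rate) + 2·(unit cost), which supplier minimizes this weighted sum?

D1

D1: 4·1.6 + 2·14 = 34.4
D2: 4·10.1 + 2·55 = 150.4
D3: 4·9.7 + 2·51 = 140.8
D4: 4·7.3 + 2·10 = 49.2
Lowest: D1 at 34.4.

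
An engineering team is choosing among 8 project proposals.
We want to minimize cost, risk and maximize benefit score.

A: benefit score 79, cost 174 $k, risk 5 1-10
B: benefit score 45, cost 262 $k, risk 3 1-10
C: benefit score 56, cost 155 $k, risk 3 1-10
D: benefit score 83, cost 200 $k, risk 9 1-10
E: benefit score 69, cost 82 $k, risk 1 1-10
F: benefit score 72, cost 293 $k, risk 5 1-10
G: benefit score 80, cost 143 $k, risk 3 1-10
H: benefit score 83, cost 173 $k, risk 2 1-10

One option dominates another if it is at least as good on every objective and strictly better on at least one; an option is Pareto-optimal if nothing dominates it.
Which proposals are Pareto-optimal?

E, G, H

A: dominated by G (benefit score 80≥79, cost 143≤174, risk 3≤5).
B: dominated by C (benefit score 56≥45, cost 155≤262, risk 3≤3).
C: dominated by E (benefit score 69≥56, cost 82≤155, risk 1≤3).
D: dominated by H (benefit score 83≥83, cost 173≤200, risk 2≤9).
E: not dominated (best cost).
F: dominated by A (benefit score 79≥72, cost 174≤293, risk 5≤5).
G: not dominated.
H: not dominated.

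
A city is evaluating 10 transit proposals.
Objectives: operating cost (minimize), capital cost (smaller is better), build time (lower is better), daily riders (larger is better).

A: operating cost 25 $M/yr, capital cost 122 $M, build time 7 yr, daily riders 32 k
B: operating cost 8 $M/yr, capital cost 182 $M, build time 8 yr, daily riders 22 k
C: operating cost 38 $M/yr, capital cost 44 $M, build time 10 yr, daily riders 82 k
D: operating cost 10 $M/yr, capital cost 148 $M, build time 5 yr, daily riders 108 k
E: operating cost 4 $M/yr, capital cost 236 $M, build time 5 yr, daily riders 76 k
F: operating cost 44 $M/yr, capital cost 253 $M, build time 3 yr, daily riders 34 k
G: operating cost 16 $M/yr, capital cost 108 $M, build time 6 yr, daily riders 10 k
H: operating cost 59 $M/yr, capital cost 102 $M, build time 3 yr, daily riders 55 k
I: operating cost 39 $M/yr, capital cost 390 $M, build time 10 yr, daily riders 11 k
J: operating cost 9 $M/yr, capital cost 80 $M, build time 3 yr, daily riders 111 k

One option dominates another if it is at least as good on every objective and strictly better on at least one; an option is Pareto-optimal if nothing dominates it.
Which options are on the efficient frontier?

A: dominated by J (operating cost 9≤25, capital cost 80≤122, build time 3≤7, daily riders 111≥32).
B: not dominated.
C: not dominated (best capital cost).
D: dominated by J (operating cost 9≤10, capital cost 80≤148, build time 3≤5, daily riders 111≥108).
E: not dominated (best operating cost).
F: dominated by J (operating cost 9≤44, capital cost 80≤253, build time 3≤3, daily riders 111≥34).
G: dominated by J (operating cost 9≤16, capital cost 80≤108, build time 3≤6, daily riders 111≥10).
H: dominated by J (operating cost 9≤59, capital cost 80≤102, build time 3≤3, daily riders 111≥55).
I: dominated by A (operating cost 25≤39, capital cost 122≤390, build time 7≤10, daily riders 32≥11).
J: not dominated (best daily riders).

B, C, E, J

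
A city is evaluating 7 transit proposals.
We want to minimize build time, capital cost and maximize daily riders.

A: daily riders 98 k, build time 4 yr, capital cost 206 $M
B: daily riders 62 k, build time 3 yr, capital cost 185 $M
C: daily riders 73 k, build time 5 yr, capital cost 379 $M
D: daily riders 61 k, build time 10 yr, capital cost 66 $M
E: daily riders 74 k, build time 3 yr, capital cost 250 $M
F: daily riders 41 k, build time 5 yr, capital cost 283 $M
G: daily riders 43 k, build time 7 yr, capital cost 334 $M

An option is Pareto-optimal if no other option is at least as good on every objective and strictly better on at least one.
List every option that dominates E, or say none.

A: worse on build time (4 vs 3).
B: worse on daily riders (62 vs 74).
C: worse on daily riders (73 vs 74).
D: worse on daily riders (61 vs 74).
F: worse on daily riders (41 vs 74).
G: worse on daily riders (43 vs 74).
No option dominates E.

none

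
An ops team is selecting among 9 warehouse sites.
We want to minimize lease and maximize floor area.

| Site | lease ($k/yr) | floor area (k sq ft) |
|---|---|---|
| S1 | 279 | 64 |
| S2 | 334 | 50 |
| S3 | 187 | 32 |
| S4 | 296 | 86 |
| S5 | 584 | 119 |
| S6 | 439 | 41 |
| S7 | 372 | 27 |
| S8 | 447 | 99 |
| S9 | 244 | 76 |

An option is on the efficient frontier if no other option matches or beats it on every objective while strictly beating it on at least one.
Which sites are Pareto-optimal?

S1: dominated by S9 (lease 244≤279, floor area 76≥64).
S2: dominated by S1 (lease 279≤334, floor area 64≥50).
S3: not dominated (best lease).
S4: not dominated.
S5: not dominated (best floor area).
S6: dominated by S1 (lease 279≤439, floor area 64≥41).
S7: dominated by S1 (lease 279≤372, floor area 64≥27).
S8: not dominated.
S9: not dominated.

S3, S4, S5, S8, S9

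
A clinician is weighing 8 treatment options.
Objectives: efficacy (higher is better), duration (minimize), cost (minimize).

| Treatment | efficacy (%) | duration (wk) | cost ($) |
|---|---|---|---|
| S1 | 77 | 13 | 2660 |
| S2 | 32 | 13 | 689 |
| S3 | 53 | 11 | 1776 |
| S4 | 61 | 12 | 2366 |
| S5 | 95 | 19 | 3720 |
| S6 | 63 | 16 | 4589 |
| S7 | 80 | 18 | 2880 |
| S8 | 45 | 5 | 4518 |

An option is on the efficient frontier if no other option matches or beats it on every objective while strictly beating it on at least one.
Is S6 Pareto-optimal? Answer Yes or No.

S1 vs S6: efficacy 77≥63, duration 13≤16, cost 2660≤4589 — S1 is at least as good on every objective and strictly better on at least one, so S1 dominates S6.

No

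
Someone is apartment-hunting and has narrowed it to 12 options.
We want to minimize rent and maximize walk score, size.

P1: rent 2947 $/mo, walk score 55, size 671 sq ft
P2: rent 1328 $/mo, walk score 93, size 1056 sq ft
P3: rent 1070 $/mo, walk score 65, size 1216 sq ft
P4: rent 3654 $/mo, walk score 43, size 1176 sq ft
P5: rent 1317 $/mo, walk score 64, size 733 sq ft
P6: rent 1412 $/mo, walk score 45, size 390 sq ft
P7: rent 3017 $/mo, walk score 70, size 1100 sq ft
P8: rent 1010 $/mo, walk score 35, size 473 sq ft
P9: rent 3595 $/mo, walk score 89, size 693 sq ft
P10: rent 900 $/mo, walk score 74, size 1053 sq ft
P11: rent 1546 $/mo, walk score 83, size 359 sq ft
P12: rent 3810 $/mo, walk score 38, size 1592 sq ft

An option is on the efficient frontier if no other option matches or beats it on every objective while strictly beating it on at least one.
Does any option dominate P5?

Yes

P3 vs P5: rent 1070≤1317, walk score 65≥64, size 1216≥733 — P3 is at least as good on every objective and strictly better on at least one, so P3 dominates P5.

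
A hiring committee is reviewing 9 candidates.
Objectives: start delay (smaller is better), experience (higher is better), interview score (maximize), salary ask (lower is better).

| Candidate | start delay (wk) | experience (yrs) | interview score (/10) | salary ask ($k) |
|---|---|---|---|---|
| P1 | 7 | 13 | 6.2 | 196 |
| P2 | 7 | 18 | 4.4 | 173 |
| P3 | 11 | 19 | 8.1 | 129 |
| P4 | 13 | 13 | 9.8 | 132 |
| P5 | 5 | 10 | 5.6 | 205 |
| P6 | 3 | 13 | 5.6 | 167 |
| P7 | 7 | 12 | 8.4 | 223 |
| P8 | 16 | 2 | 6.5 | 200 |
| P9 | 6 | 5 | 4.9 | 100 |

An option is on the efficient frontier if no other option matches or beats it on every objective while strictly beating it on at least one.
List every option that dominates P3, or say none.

P1: worse on experience (13 vs 19).
P2: worse on experience (18 vs 19).
P4: worse on start delay (13 vs 11).
P5: worse on experience (10 vs 19).
P6: worse on experience (13 vs 19).
P7: worse on experience (12 vs 19).
P8: worse on start delay (16 vs 11).
P9: worse on experience (5 vs 19).
No option dominates P3.

none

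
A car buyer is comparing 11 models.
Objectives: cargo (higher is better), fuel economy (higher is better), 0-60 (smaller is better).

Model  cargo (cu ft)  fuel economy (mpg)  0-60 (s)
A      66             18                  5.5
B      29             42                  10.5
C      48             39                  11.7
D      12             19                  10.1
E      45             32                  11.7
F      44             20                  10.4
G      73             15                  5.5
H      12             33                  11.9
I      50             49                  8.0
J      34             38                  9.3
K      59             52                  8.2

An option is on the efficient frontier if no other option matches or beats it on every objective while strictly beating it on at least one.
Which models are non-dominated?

A, G, I, K

A: not dominated.
B: dominated by I (cargo 50≥29, fuel economy 49≥42, 0-60 8.0≤10.5).
C: dominated by I (cargo 50≥48, fuel economy 49≥39, 0-60 8.0≤11.7).
D: dominated by I (cargo 50≥12, fuel economy 49≥19, 0-60 8.0≤10.1).
E: dominated by C (cargo 48≥45, fuel economy 39≥32, 0-60 11.7≤11.7).
F: dominated by I (cargo 50≥44, fuel economy 49≥20, 0-60 8.0≤10.4).
G: not dominated (best cargo).
H: dominated by B (cargo 29≥12, fuel economy 42≥33, 0-60 10.5≤11.9).
I: not dominated.
J: dominated by I (cargo 50≥34, fuel economy 49≥38, 0-60 8.0≤9.3).
K: not dominated (best fuel economy).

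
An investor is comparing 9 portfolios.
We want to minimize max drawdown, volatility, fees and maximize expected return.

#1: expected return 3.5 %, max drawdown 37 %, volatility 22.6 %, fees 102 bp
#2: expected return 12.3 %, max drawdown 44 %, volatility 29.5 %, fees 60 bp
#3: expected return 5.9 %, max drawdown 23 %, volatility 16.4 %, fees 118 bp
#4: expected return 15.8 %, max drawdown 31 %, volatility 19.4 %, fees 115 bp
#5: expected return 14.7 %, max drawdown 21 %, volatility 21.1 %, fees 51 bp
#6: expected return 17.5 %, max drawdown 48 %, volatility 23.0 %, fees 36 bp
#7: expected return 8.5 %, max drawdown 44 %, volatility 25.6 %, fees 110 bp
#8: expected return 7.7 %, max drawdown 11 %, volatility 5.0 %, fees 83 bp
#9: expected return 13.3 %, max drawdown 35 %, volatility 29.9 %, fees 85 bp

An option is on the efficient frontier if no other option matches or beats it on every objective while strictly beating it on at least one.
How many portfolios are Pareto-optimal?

4

#1: dominated by #5 (expected return 14.7≥3.5, max drawdown 21≤37, volatility 21.1≤22.6, fees 51≤102).
#2: dominated by #5 (expected return 14.7≥12.3, max drawdown 21≤44, volatility 21.1≤29.5, fees 51≤60).
#3: dominated by #8 (expected return 7.7≥5.9, max drawdown 11≤23, volatility 5.0≤16.4, fees 83≤118).
#4: not dominated.
#5: not dominated.
#6: not dominated (best expected return).
#7: dominated by #5 (expected return 14.7≥8.5, max drawdown 21≤44, volatility 21.1≤25.6, fees 51≤110).
#8: not dominated (best max drawdown).
#9: dominated by #5 (expected return 14.7≥13.3, max drawdown 21≤35, volatility 21.1≤29.9, fees 51≤85).
Pareto-optimal: #4, #5, #6, #8 → 4.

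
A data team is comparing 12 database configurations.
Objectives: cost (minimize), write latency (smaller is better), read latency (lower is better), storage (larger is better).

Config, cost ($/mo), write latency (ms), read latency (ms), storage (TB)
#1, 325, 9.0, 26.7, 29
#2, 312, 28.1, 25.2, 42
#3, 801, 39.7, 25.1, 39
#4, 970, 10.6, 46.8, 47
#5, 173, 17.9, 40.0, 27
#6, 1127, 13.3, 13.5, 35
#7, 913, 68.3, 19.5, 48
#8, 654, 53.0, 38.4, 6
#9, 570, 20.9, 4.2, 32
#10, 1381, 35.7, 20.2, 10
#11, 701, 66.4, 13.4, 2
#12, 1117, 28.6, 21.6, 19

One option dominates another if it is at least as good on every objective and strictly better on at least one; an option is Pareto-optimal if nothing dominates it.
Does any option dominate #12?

#9 vs #12: cost 570≤1117, write latency 20.9≤28.6, read latency 4.2≤21.6, storage 32≥19 — #9 is at least as good on every objective and strictly better on at least one, so #9 dominates #12.

Yes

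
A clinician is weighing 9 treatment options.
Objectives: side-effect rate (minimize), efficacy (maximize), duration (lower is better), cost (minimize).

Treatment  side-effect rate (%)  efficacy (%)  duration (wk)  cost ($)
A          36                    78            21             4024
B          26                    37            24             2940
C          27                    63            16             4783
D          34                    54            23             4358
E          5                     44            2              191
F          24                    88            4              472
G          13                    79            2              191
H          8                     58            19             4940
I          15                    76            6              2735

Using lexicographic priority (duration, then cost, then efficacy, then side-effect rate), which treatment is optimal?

First minimize duration: best is 2, kept {E, G}.
Then minimize cost: best is 191, kept {E, G}.
Then maximize efficacy: best is 79, kept {G}.

G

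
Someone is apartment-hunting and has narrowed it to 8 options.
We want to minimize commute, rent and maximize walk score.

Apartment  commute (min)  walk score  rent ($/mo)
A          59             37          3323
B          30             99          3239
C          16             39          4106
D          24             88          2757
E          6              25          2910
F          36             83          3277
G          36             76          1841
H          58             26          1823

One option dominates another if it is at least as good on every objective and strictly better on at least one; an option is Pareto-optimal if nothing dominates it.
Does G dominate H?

No

G vs H: G is worse on rent (1841 vs 1823), so it does not dominate H.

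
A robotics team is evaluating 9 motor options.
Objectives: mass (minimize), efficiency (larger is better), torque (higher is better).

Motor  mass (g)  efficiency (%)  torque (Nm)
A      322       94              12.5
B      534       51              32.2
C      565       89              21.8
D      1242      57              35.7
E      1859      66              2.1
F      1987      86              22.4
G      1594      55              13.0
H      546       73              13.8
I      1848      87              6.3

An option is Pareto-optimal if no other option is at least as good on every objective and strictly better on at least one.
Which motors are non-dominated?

A, B, C, D, F, H

A: not dominated (best mass).
B: not dominated.
C: not dominated.
D: not dominated (best torque).
E: dominated by A (mass 322≤1859, efficiency 94≥66, torque 12.5≥2.1).
F: not dominated.
G: dominated by C (mass 565≤1594, efficiency 89≥55, torque 21.8≥13.0).
H: not dominated.
I: dominated by A (mass 322≤1848, efficiency 94≥87, torque 12.5≥6.3).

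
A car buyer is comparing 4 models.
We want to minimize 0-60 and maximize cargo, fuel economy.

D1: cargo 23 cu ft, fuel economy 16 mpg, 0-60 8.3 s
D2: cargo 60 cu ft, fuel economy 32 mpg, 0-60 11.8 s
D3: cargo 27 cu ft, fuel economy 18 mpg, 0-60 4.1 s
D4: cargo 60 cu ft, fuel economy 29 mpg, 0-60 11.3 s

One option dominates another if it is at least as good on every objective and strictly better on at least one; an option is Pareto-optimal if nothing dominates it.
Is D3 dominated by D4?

No

D4 vs D3: D4 is worse on 0-60 (11.3 vs 4.1), so it does not dominate D3.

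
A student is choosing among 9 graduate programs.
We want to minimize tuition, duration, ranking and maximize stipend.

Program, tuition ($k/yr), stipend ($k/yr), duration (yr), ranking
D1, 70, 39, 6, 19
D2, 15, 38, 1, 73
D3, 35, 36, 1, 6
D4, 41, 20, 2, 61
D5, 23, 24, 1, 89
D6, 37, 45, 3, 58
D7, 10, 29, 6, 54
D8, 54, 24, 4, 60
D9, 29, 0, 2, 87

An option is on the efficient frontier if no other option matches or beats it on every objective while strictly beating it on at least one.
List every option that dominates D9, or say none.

D2: tuition 15≤29, stipend 38≥0, duration 1≤2, ranking 73≤87 — dominates D9.
Others (D1, D3, D4, D5, D6, D7, D8) are each worse than D9 on at least one objective.

D2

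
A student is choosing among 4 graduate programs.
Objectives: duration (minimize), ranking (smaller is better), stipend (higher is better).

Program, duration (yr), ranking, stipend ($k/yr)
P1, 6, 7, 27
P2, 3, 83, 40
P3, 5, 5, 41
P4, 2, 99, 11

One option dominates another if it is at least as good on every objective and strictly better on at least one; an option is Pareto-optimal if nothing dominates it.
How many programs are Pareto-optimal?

3

P1: dominated by P3 (duration 5≤6, ranking 5≤7, stipend 41≥27).
P2: not dominated.
P3: not dominated (best ranking).
P4: not dominated (best duration).
Pareto-optimal: P2, P3, P4 → 3.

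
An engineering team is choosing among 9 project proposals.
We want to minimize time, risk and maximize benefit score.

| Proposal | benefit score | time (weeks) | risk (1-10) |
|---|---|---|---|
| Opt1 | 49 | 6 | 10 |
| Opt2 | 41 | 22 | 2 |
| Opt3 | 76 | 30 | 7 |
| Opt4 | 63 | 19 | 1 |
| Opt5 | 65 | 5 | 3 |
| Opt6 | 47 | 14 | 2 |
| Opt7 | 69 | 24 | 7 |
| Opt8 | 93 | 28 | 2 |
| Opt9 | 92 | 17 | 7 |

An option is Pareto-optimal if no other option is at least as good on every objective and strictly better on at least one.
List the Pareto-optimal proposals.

Opt1: dominated by Opt5 (benefit score 65≥49, time 5≤6, risk 3≤10).
Opt2: dominated by Opt4 (benefit score 63≥41, time 19≤22, risk 1≤2).
Opt3: dominated by Opt8 (benefit score 93≥76, time 28≤30, risk 2≤7).
Opt4: not dominated (best risk).
Opt5: not dominated (best time).
Opt6: not dominated.
Opt7: dominated by Opt9 (benefit score 92≥69, time 17≤24, risk 7≤7).
Opt8: not dominated (best benefit score).
Opt9: not dominated.

Opt4, Opt5, Opt6, Opt8, Opt9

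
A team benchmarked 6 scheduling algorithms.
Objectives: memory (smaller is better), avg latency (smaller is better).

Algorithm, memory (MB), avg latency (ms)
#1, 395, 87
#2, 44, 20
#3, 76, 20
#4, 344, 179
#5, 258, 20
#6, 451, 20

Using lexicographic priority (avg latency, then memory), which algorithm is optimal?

First minimize avg latency: best is 20, kept {#2, #3, #5, #6}.
Then minimize memory: best is 44, kept {#2}.

#2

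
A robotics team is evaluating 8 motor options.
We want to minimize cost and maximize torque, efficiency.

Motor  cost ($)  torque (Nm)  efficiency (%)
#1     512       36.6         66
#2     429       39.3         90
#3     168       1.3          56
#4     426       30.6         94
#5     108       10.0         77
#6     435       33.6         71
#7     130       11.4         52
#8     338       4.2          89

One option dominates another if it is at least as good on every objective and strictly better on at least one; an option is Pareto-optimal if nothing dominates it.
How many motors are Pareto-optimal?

#1: dominated by #2 (cost 429≤512, torque 39.3≥36.6, efficiency 90≥66).
#2: not dominated (best torque).
#3: dominated by #5 (cost 108≤168, torque 10.0≥1.3, efficiency 77≥56).
#4: not dominated (best efficiency).
#5: not dominated (best cost).
#6: dominated by #2 (cost 429≤435, torque 39.3≥33.6, efficiency 90≥71).
#7: not dominated.
#8: not dominated.
Pareto-optimal: #2, #4, #5, #7, #8 → 5.

5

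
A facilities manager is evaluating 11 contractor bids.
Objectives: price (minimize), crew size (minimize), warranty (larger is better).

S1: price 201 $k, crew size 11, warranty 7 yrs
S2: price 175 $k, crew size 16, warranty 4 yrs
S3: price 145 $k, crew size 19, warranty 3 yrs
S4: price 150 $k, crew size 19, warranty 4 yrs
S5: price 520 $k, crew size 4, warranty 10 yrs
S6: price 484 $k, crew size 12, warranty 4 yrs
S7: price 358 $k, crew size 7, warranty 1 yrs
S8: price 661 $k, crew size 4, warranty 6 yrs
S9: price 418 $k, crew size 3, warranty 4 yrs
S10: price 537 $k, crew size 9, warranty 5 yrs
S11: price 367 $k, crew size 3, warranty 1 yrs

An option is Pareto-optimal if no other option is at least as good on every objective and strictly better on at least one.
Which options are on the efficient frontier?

S1: not dominated.
S2: not dominated.
S3: not dominated (best price).
S4: not dominated.
S5: not dominated (best warranty).
S6: dominated by S1 (price 201≤484, crew size 11≤12, warranty 7≥4).
S7: not dominated.
S8: dominated by S5 (price 520≤661, crew size 4≤4, warranty 10≥6).
S9: not dominated.
S10: dominated by S5 (price 520≤537, crew size 4≤9, warranty 10≥5).
S11: not dominated.

S1, S2, S3, S4, S5, S7, S9, S11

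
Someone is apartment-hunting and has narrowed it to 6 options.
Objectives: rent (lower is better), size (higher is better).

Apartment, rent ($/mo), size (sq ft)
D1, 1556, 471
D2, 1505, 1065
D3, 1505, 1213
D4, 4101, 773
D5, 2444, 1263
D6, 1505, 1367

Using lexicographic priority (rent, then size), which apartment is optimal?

First minimize rent: best is 1505, kept {D2, D3, D6}.
Then maximize size: best is 1367, kept {D6}.

D6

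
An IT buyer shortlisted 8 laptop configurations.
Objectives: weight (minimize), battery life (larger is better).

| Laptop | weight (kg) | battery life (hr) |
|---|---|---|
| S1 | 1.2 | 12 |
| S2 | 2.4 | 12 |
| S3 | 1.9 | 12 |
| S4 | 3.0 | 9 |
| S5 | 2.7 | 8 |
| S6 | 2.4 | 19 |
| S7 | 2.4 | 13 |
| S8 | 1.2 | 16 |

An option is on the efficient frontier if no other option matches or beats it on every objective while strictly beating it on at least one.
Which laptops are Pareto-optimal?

S1: dominated by S8 (weight 1.2≤1.2, battery life 16≥12).
S2: dominated by S1 (weight 1.2≤2.4, battery life 12≥12).
S3: dominated by S1 (weight 1.2≤1.9, battery life 12≥12).
S4: dominated by S1 (weight 1.2≤3.0, battery life 12≥9).
S5: dominated by S1 (weight 1.2≤2.7, battery life 12≥8).
S6: not dominated (best battery life).
S7: dominated by S6 (weight 2.4≤2.4, battery life 19≥13).
S8: not dominated.

S6, S8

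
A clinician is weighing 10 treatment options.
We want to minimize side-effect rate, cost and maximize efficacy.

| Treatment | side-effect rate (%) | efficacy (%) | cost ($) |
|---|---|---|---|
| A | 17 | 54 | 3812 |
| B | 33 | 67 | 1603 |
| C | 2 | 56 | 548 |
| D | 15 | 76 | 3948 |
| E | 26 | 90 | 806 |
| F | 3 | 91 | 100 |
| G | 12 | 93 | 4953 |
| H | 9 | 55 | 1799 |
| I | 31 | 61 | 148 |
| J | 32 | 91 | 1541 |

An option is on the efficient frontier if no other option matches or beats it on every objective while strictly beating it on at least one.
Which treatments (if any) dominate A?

C: side-effect rate 2≤17, efficacy 56≥54, cost 548≤3812 — dominates A.
F: side-effect rate 3≤17, efficacy 91≥54, cost 100≤3812 — dominates A.
H: side-effect rate 9≤17, efficacy 55≥54, cost 1799≤3812 — dominates A.
Others (B, D, E, G, I, J) are each worse than A on at least one objective.

C, F, H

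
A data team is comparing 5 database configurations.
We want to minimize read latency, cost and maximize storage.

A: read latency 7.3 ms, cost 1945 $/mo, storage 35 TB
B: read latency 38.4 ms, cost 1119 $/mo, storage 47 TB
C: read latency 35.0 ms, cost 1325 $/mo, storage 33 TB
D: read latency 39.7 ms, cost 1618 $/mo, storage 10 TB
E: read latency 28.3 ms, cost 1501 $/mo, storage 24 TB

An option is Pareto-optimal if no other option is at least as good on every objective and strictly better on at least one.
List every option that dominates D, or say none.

B, C, E

B: read latency 38.4≤39.7, cost 1119≤1618, storage 47≥10 — dominates D.
C: read latency 35.0≤39.7, cost 1325≤1618, storage 33≥10 — dominates D.
E: read latency 28.3≤39.7, cost 1501≤1618, storage 24≥10 — dominates D.
Others (A) are each worse than D on at least one objective.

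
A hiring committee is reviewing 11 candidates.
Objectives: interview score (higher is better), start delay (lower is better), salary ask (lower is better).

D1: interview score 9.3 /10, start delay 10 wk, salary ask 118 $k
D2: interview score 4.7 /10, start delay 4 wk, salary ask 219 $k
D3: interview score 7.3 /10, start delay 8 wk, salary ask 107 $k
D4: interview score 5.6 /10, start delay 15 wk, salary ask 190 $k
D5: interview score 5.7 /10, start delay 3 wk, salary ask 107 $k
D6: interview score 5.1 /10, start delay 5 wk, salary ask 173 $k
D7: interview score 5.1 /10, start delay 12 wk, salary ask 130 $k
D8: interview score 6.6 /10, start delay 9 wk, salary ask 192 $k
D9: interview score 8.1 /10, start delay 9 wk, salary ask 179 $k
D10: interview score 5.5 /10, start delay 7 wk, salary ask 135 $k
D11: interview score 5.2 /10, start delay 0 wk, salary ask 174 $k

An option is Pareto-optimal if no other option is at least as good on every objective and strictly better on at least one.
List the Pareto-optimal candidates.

D1: not dominated (best interview score).
D2: dominated by D5 (interview score 5.7≥4.7, start delay 3≤4, salary ask 107≤219).
D3: not dominated.
D4: dominated by D1 (interview score 9.3≥5.6, start delay 10≤15, salary ask 118≤190).
D5: not dominated.
D6: dominated by D5 (interview score 5.7≥5.1, start delay 3≤5, salary ask 107≤173).
D7: dominated by D1 (interview score 9.3≥5.1, start delay 10≤12, salary ask 118≤130).
D8: dominated by D3 (interview score 7.3≥6.6, start delay 8≤9, salary ask 107≤192).
D9: not dominated.
D10: dominated by D5 (interview score 5.7≥5.5, start delay 3≤7, salary ask 107≤135).
D11: not dominated (best start delay).

D1, D3, D5, D9, D11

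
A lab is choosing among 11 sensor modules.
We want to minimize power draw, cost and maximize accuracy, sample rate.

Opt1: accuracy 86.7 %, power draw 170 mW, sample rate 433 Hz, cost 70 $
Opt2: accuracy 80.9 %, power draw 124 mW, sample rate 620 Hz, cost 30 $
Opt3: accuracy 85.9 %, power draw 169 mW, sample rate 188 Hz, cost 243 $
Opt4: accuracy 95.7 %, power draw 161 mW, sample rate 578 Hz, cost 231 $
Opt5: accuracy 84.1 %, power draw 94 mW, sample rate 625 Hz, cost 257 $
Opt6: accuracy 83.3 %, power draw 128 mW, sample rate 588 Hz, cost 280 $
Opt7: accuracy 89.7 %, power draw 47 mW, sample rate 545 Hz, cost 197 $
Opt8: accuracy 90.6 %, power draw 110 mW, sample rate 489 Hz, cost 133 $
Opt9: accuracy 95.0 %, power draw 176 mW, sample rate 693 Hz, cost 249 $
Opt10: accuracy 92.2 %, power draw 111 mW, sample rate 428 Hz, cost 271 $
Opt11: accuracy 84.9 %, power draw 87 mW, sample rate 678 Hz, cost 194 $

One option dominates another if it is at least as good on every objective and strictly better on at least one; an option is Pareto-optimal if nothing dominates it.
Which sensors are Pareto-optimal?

Opt1: not dominated.
Opt2: not dominated (best cost).
Opt3: dominated by Opt4 (accuracy 95.7≥85.9, power draw 161≤169, sample rate 578≥188, cost 231≤243).
Opt4: not dominated (best accuracy).
Opt5: dominated by Opt11 (accuracy 84.9≥84.1, power draw 87≤94, sample rate 678≥625, cost 194≤257).
Opt6: dominated by Opt5 (accuracy 84.1≥83.3, power draw 94≤128, sample rate 625≥588, cost 257≤280).
Opt7: not dominated (best power draw).
Opt8: not dominated.
Opt9: not dominated (best sample rate).
Opt10: not dominated.
Opt11: not dominated.

Opt1, Opt2, Opt4, Opt7, Opt8, Opt9, Opt10, Opt11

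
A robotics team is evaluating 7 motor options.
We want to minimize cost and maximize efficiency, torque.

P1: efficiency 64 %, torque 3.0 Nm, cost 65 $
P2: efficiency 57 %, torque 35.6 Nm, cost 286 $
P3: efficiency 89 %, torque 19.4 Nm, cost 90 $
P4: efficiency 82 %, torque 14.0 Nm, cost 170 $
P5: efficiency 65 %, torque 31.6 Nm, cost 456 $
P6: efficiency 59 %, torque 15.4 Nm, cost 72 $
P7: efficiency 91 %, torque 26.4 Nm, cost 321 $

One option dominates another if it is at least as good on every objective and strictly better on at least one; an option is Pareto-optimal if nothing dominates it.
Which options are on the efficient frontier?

P1, P2, P3, P5, P6, P7

P1: not dominated (best cost).
P2: not dominated (best torque).
P3: not dominated.
P4: dominated by P3 (efficiency 89≥82, torque 19.4≥14.0, cost 90≤170).
P5: not dominated.
P6: not dominated.
P7: not dominated (best efficiency).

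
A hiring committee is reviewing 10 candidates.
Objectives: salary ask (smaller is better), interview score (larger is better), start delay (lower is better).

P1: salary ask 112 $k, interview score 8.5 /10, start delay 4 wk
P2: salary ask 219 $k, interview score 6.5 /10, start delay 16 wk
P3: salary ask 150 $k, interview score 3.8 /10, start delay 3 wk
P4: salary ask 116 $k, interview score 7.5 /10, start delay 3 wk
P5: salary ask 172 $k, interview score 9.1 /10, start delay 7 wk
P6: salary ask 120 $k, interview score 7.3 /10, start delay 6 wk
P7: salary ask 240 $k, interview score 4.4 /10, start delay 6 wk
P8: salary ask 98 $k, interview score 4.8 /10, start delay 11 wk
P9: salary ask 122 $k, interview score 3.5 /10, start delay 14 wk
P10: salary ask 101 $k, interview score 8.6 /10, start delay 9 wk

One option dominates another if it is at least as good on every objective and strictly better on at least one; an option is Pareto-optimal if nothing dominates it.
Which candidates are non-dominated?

P1, P4, P5, P8, P10

P1: not dominated.
P2: dominated by P1 (salary ask 112≤219, interview score 8.5≥6.5, start delay 4≤16).
P3: dominated by P4 (salary ask 116≤150, interview score 7.5≥3.8, start delay 3≤3).
P4: not dominated.
P5: not dominated (best interview score).
P6: dominated by P1 (salary ask 112≤120, interview score 8.5≥7.3, start delay 4≤6).
P7: dominated by P1 (salary ask 112≤240, interview score 8.5≥4.4, start delay 4≤6).
P8: not dominated (best salary ask).
P9: dominated by P1 (salary ask 112≤122, interview score 8.5≥3.5, start delay 4≤14).
P10: not dominated.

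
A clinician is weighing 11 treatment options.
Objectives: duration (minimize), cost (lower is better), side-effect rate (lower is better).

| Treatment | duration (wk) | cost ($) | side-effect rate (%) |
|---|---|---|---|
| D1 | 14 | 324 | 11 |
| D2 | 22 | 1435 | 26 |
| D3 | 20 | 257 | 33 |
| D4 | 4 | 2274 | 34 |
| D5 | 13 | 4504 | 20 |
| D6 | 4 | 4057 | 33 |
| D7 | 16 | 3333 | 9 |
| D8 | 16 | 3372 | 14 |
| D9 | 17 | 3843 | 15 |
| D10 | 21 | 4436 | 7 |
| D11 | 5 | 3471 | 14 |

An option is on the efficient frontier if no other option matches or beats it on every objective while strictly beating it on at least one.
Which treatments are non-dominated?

D1: not dominated.
D2: dominated by D1 (duration 14≤22, cost 324≤1435, side-effect rate 11≤26).
D3: not dominated (best cost).
D4: not dominated.
D5: dominated by D11 (duration 5≤13, cost 3471≤4504, side-effect rate 14≤20).
D6: not dominated.
D7: not dominated.
D8: dominated by D1 (duration 14≤16, cost 324≤3372, side-effect rate 11≤14).
D9: dominated by D1 (duration 14≤17, cost 324≤3843, side-effect rate 11≤15).
D10: not dominated (best side-effect rate).
D11: not dominated.

D1, D3, D4, D6, D7, D10, D11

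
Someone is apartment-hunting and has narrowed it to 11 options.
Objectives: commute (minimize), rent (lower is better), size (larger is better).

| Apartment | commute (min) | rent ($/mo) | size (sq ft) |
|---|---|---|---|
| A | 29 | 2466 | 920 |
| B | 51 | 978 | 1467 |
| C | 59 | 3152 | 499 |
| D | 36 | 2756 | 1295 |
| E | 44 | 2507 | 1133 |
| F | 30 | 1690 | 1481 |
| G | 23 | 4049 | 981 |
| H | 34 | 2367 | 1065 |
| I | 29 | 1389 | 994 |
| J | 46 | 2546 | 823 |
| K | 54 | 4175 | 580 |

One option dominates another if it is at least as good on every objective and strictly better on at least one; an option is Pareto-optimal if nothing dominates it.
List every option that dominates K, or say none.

A, B, D, E, F, G, H, I, J

A: commute 29≤54, rent 2466≤4175, size 920≥580 — dominates K.
B: commute 51≤54, rent 978≤4175, size 1467≥580 — dominates K.
D: commute 36≤54, rent 2756≤4175, size 1295≥580 — dominates K.
E: commute 44≤54, rent 2507≤4175, size 1133≥580 — dominates K.
F: commute 30≤54, rent 1690≤4175, size 1481≥580 — dominates K.
G: commute 23≤54, rent 4049≤4175, size 981≥580 — dominates K.
H: commute 34≤54, rent 2367≤4175, size 1065≥580 — dominates K.
I: commute 29≤54, rent 1389≤4175, size 994≥580 — dominates K.
J: commute 46≤54, rent 2546≤4175, size 823≥580 — dominates K.
Others (C) are each worse than K on at least one objective.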